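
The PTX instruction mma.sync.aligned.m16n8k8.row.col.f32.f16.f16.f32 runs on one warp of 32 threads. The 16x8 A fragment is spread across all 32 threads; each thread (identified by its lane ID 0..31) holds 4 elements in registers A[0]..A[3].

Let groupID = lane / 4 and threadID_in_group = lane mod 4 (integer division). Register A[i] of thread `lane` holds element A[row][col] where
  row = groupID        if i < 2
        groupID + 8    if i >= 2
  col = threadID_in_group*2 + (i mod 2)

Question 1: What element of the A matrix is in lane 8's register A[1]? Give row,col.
2,1

lane 8: gr=2 (8/4), th=0 (8%4)
i=1: r=2+0=2, c=0*2+1=1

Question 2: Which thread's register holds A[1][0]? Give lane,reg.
r=1⇒gr=1,Rb=0  c=0⇒th=0,odd=0
L=1*4+0=4  i=0*2+0=0

4,0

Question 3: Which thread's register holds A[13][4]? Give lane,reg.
r=13->g=5,rb=1  c=4->t=2,b0=0
L=5*4+2=22  i=1*2+0=2

22,2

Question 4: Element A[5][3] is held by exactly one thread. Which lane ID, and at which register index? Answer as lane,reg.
r=5⇒gr=5,Rb=0  c=3⇒th=1,odd=1
L=5*4+1=21  i=0*2+1=1

21,1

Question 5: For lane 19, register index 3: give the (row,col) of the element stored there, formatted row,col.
12,7

lane 19->19/4=4, 19 mod 4=3
i=3  r:4+8->12  c:2·3+1->7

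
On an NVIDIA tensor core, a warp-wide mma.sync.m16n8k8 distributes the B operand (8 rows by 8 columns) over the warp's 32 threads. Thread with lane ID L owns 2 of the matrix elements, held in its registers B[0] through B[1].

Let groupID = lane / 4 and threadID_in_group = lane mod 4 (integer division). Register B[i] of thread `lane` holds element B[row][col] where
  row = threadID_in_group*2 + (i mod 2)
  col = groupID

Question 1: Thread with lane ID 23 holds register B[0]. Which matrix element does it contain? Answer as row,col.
6,5

lane 23→23/4=5, 23 mod 4=3
i=0  r:2·3+0→6  c:5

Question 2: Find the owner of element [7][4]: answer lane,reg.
c=4→G=4  r=7→T=3,p=1
L=4*4+3=19  i=1=1

19,1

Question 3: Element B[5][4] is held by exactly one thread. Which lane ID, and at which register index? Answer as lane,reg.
c=4⇒gr=4  r=5⇒th=2,odd=1
L=4*4+2=18  i=1=1

18,1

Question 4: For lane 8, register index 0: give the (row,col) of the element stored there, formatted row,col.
lane 8: g=2 (8/4), t=0 (8%4)
i=0: r=0*2+0=0, c=g=2

0,2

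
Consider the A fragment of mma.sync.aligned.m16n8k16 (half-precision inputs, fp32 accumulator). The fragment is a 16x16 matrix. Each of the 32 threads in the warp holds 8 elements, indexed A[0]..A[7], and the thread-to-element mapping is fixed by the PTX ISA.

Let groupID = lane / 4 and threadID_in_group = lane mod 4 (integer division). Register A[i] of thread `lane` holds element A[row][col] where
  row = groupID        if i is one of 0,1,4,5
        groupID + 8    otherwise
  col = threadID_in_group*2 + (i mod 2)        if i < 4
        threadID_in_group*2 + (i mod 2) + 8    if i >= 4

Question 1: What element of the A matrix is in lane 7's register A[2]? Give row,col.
L=7⇒gr=7>>2=1, th=7&3=3
[2]⇒row 1+8=9  col 3·2+0+0=6

9,6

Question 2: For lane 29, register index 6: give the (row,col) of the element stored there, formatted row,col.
29: G=7,T=1
[6] (7+8,1*2+0+8) = (15,10)

15,10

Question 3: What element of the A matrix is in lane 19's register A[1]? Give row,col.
19: g=4,t=3
[1] (4+0,3*2+1+0) = (4,7)

4,7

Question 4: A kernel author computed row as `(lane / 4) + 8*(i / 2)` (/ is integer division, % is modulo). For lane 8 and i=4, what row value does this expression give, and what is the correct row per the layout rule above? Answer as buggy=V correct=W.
buggy=18 correct=2

`(lane / 4) + 8*(i / 2)`[8,4]->18
lane 8: g=2 (8/4), t=0 (8%4)
i=4: r=2+0=2, c=0*2+0+8=8
row: 18 vs 2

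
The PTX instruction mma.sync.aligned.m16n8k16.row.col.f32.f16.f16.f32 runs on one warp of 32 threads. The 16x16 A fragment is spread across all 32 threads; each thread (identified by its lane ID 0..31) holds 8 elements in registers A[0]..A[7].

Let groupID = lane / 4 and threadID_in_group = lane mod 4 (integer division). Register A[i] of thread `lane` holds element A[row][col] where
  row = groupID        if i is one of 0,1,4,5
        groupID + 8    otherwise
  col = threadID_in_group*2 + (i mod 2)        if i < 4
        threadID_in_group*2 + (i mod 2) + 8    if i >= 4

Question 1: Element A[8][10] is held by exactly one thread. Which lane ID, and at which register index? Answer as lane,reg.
1,6

r=8⇒gr=0,Rb=1  c=10⇒Cb=1,th=1,odd=0
L=0*4+1=1  i=1*4+1*2+0=6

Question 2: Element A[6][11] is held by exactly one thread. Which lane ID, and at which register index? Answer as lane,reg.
r:6=>grp=6,rB=0  c:11=>cB=1,tig=1,lo=1
L=6*4+1=25  i=1*4+0*2+1=5

25,5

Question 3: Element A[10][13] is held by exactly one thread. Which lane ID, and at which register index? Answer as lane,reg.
10,7

r: 10->gid=2,r8=1  c: 13->c8=1,tid=2,i&1=1
L=2*4+2=10  i=1*4+1*2+1=7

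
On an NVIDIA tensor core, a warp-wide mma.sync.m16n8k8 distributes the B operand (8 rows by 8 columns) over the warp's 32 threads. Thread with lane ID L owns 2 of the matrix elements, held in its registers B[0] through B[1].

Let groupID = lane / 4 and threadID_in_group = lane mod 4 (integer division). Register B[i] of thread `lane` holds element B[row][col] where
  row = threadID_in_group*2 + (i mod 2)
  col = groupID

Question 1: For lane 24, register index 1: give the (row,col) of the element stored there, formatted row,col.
1,6

lane 24⇒24/4=6, 24 mod 4=0
i=1  r:2·0+1⇒1  c:6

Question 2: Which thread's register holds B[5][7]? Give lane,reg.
30,1

c=7⇒gr=7  r=5⇒th=2,odd=1
L=7*4+2=30  i=1=1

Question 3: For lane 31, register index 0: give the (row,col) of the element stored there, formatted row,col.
31: gid=7,tid=3
[0] (3*2+0,7) = (6,7)

6,7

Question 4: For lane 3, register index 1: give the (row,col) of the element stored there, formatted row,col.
7,0

lane 3: gr=0 (3/4), th=3 (3%4)
i=1: r=3*2+1=7, c=gr=0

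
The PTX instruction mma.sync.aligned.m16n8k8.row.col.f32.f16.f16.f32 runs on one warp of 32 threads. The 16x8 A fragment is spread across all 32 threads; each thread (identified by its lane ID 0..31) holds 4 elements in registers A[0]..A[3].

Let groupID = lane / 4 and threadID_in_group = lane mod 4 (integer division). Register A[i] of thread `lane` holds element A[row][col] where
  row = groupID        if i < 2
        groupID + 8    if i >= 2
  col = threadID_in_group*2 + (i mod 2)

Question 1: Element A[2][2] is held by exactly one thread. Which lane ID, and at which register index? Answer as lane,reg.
r=2→G=2,rhi=0  c=2→T=1,p=0
L=2*4+1=9  i=0*2+0=0

9,0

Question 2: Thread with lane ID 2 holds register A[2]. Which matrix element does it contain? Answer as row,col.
8,4

L=2->g=2>>2=0, t=2&3=2
[2]->row 0+8=8  col 2·2+0=4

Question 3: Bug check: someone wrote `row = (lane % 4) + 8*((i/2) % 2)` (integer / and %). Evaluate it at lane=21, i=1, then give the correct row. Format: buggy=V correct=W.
`(lane % 4) + 8*((i/2) % 2)`[21,1]->1
lane 21: gid=5 (21/4), tid=1 (21%4)
i=1: r=5+0=5, c=1*2+1=3
row: 1 vs 5

buggy=1 correct=5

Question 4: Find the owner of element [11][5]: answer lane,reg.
14,3

r=11→G=3,rhi=1  c=5→T=2,p=1
L=3*4+2=14  i=1*2+1=3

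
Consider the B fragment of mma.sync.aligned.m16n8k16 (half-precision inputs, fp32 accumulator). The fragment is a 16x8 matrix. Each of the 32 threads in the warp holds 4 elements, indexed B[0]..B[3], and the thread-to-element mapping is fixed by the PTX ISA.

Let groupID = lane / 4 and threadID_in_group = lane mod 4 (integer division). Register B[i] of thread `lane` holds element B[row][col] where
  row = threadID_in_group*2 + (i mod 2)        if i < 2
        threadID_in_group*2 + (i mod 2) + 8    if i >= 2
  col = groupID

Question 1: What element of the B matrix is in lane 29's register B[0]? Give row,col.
lane 29: grp=7 (29/4), tig=1 (29%4)
i=0: r=1*2+0+0=2, c=grp=7

2,7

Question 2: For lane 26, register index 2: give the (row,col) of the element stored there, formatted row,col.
L=26⇒gr=26>>2=6, th=26&3=2
[2]⇒row 2·2+0+8=12  col gr=6

12,6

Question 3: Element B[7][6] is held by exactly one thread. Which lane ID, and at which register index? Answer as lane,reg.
27,1

c=6->g=6  r=7->rb=0,t=3,b0=1
L=6*4+3=27  i=0*2+1=1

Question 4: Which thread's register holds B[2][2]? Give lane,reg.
c: 2->gid=2  r: 2->r8=0,tid=1,i&1=0
L=2*4+1=9  i=0*2+0=0

9,0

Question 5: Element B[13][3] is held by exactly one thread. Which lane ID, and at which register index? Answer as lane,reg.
14,3

c=3⇒gr=3  r=13⇒Rb=1,th=2,odd=1
L=3*4+2=14  i=1*2+1=3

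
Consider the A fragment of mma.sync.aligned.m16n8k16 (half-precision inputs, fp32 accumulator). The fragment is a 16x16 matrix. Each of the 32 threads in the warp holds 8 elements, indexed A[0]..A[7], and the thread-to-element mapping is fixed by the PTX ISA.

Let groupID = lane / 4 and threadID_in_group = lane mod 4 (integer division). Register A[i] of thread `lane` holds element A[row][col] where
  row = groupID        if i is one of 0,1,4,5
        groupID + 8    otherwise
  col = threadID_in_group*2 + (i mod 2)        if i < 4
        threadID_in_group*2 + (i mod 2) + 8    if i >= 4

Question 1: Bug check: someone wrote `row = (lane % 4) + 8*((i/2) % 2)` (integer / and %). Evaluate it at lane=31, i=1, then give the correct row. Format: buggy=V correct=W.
buggy=3 correct=7

`(lane % 4) + 8*((i/2) % 2)`[31,1]->3
lane 31: g=7 (31/4), t=3 (31%4)
i=1: r=7+0=7, c=3*2+1+0=7
row: 3 vs 7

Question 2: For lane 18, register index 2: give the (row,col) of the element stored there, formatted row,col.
12,4

lane 18: gr=4 (18/4), th=2 (18%4)
i=2: r=4+8=12, c=2*2+0+0=4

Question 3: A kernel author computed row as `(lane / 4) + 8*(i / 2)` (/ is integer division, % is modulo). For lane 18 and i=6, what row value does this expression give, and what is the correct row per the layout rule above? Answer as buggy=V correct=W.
buggy=28 correct=12

`(lane / 4) + 8*(i / 2)`[18,6]->28
lane 18->18/4=4, 18 mod 4=2
i=6  r:4+8->12  c:2·2+0+8->12
row: 28 vs 12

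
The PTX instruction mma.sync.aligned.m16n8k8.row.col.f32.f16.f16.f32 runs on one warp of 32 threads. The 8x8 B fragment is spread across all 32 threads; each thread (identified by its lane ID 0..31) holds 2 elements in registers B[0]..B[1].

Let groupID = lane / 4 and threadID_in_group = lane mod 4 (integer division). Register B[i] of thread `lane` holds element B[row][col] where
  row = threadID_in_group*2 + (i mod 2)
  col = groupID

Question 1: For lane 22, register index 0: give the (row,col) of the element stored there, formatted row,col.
4,5

lane 22: gr=5 (22/4), th=2 (22%4)
i=0: r=2*2+0=4, c=gr=5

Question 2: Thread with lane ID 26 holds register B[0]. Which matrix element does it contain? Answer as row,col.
26: grp=6,tig=2
[0] (2*2+0,6) = (4,6)

4,6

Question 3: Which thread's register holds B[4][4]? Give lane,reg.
18,0

c: 4->gid=4  r: 4->tid=2,i&1=0
L=4*4+2=18  i=0=0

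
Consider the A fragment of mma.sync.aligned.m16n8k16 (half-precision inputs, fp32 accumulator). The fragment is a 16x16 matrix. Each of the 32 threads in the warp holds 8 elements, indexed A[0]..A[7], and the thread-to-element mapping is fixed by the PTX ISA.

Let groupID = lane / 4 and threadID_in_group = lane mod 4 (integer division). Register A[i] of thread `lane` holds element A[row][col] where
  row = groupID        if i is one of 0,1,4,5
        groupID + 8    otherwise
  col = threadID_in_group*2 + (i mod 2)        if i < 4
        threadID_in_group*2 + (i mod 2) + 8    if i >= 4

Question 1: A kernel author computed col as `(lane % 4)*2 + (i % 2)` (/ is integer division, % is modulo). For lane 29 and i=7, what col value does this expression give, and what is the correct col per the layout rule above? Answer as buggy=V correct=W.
`(lane % 4)*2 + (i % 2)`[29,7]⇒3
lane 29⇒29/4=7, 29 mod 4=1
i=7  r:7+8⇒15  c:2·1+1+8⇒11
col: 3 vs 11

buggy=3 correct=11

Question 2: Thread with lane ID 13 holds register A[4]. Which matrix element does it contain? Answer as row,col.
3,10

L=13=>grp=13>>2=3, tig=13&3=1
[4]=>row 3+0=3  col 1·2+0+8=10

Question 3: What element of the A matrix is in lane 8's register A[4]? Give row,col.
2,8

L=8=>grp=8>>2=2, tig=8&3=0
[4]=>row 2+0=2  col 0·2+0+8=8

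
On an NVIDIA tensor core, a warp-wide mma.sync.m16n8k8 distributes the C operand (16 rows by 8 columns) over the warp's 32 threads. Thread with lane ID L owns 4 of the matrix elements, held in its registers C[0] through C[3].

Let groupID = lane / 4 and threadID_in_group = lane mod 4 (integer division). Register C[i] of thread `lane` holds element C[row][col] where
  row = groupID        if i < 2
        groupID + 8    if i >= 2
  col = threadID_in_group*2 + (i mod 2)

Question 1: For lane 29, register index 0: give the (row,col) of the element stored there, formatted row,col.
7,2

L=29⇒gr=29>>2=7, th=29&3=1
[0]⇒row 7+0=7  col 1·2+0=2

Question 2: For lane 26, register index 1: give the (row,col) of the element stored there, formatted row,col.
lane 26->26/4=6, 26 mod 4=2
i=1  r:6+0->6  c:2·2+1->5

6,5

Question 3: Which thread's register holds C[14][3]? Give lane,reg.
25,3

r:14=>grp=6,rB=1  c:3=>tig=1,lo=1
L=6*4+1=25  i=1*2+1=3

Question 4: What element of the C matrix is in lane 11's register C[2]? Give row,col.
lane 11: gid=2 (11/4), tid=3 (11%4)
i=2: r=2+8=10, c=3*2+0=6

10,6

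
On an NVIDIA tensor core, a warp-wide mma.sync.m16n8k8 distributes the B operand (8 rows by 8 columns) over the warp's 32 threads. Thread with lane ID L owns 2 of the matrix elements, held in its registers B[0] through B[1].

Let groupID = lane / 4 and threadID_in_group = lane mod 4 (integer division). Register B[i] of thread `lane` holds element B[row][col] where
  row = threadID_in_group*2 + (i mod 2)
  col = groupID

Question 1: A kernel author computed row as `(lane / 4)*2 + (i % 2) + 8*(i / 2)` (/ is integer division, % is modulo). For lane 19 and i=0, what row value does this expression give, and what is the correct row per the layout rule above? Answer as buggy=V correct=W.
`(lane / 4)*2 + (i % 2) + 8*(i / 2)`[19,0]→8
lane 19→19/4=4, 19 mod 4=3
i=0  r:2·3+0→6  c:4
row: 8 vs 6

buggy=8 correct=6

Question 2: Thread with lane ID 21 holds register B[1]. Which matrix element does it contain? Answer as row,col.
3,5

21: gid=5,tid=1
[1] (1*2+1,5) = (3,5)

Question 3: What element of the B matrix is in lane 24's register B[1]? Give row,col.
L=24=>grp=24>>2=6, tig=24&3=0
[1]=>row 0·2+1=1  col grp=6

1,6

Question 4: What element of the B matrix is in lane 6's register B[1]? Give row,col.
5,1

L=6->g=6>>2=1, t=6&3=2
[1]->row 2·2+1=5  col g=1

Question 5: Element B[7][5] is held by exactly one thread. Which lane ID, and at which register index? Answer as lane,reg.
c=5⇒gr=5  r=7⇒th=3,odd=1
L=5*4+3=23  i=1=1

23,1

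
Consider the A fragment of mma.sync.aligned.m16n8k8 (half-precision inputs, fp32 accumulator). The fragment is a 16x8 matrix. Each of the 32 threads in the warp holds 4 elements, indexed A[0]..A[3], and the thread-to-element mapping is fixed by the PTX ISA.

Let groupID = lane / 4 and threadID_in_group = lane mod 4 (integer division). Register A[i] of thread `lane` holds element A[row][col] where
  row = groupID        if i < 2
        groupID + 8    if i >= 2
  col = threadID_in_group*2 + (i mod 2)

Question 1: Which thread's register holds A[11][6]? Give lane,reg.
15,2

r=11⇒gr=3,Rb=1  c=6⇒th=3,odd=0
L=3*4+3=15  i=1*2+0=2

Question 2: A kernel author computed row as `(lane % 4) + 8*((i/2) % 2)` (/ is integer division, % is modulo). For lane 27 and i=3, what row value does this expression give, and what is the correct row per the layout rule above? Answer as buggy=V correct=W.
`(lane % 4) + 8*((i/2) % 2)`[27,3]->11
lane 27->27/4=6, 27 mod 4=3
i=3  r:6+8->14  c:2·3+1->7
row: 11 vs 14

buggy=11 correct=14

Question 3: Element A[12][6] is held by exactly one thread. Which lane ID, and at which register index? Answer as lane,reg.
19,2

r=12->g=4,rb=1  c=6->t=3,b0=0
L=4*4+3=19  i=1*2+0=2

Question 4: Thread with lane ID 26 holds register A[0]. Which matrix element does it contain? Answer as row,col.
lane 26->26/4=6, 26 mod 4=2
i=0  r:6+0->6  c:2·2+0->4

6,4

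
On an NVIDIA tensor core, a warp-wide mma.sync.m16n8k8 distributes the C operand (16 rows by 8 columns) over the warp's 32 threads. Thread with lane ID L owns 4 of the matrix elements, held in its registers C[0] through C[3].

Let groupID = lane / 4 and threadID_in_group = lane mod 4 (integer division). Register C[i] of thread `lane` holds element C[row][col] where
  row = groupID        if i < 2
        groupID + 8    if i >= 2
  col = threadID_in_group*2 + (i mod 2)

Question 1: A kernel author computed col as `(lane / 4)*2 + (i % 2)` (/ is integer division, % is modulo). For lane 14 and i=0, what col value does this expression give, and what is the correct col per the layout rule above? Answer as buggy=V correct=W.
`(lane / 4)*2 + (i % 2)`[14,0]=>6
L=14=>grp=14>>2=3, tig=14&3=2
[0]=>row 3+0=3  col 2·2+0=4
col: 6 vs 4

buggy=6 correct=4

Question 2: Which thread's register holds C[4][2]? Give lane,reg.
17,0

r=4⇒gr=4,Rb=0  c=2⇒th=1,odd=0
L=4*4+1=17  i=0*2+0=0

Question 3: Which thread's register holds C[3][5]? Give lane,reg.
r=3→G=3,rhi=0  c=5→T=2,p=1
L=3*4+2=14  i=0*2+1=1

14,1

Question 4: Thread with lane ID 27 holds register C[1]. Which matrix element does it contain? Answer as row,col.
L=27->g=27>>2=6, t=27&3=3
[1]->row 6+0=6  col 3·2+1=7

6,7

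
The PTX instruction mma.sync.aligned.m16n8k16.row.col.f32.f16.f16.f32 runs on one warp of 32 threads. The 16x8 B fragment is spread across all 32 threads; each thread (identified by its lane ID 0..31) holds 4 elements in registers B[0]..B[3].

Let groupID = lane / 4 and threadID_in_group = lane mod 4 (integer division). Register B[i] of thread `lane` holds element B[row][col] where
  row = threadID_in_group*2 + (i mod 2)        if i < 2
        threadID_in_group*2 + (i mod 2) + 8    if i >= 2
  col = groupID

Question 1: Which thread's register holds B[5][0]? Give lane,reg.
c=0⇒gr=0  r=5⇒Rb=0,th=2,odd=1
L=0*4+2=2  i=0*2+1=1

2,1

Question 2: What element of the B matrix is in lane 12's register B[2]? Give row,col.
8,3

lane 12: gr=3 (12/4), th=0 (12%4)
i=2: r=0*2+0+8=8, c=gr=3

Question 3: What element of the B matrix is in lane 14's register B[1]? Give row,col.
5,3

14: grp=3,tig=2
[1] (2*2+1+0,3) = (5,3)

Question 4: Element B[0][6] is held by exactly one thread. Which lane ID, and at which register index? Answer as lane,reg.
24,0

c=6->g=6  r=0->rb=0,t=0,b0=0
L=6*4+0=24  i=0*2+0=0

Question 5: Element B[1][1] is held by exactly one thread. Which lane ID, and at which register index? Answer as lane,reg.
c=1→G=1  r=1→rhi=0,T=0,p=1
L=1*4+0=4  i=0*2+1=1

4,1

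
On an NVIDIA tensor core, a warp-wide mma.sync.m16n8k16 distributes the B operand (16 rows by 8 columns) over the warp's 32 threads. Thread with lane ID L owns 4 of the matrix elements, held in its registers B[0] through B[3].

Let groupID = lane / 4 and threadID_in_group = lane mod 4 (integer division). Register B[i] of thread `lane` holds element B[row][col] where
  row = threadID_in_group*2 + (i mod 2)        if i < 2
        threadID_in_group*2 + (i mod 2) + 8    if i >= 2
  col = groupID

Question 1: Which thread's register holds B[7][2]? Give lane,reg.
c: 2->gid=2  r: 7->r8=0,tid=3,i&1=1
L=2*4+3=11  i=0*2+1=1

11,1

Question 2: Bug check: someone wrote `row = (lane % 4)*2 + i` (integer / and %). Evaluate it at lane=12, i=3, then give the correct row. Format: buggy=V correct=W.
`(lane % 4)*2 + i`[12,3]=>3
L=12=>grp=12>>2=3, tig=12&3=0
[3]=>row 0·2+1+8=9  col grp=3
row: 3 vs 9

buggy=3 correct=9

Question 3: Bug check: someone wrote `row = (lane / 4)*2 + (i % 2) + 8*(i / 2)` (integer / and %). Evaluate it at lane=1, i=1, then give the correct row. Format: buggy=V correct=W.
`(lane / 4)*2 + (i % 2) + 8*(i / 2)`[1,1]→1
lane 1→1/4=0, 1 mod 4=1
i=1  r:2·1+1+0→3  c:0
row: 1 vs 3

buggy=1 correct=3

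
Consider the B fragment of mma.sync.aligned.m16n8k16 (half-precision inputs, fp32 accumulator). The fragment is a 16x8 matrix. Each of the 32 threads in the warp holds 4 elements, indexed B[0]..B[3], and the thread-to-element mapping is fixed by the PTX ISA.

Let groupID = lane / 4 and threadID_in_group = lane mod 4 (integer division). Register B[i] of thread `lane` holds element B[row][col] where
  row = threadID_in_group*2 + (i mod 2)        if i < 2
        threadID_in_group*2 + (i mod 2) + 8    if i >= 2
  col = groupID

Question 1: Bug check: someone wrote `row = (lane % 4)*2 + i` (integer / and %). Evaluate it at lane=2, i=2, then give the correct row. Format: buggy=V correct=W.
buggy=6 correct=12

`(lane % 4)*2 + i`[2,2]⇒6
2: gr=0,th=2
[2] (2*2+0+8,0) = (12,0)
row: 6 vs 12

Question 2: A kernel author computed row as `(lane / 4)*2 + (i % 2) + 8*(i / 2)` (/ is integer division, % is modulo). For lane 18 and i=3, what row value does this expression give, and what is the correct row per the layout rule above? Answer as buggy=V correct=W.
buggy=17 correct=13

`(lane / 4)*2 + (i % 2) + 8*(i / 2)`[18,3]=>17
lane 18: grp=4 (18/4), tig=2 (18%4)
i=3: r=2*2+1+8=13, c=grp=4
row: 17 vs 13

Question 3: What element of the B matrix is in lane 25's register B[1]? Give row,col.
25: G=6,T=1
[1] (1*2+1+0,6) = (3,6)

3,6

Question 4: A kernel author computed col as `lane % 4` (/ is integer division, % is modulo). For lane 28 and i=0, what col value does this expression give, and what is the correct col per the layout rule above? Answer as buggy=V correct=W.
`lane % 4`[28,0]->0
lane 28: gid=7 (28/4), tid=0 (28%4)
i=0: r=0*2+0+0=0, c=gid=7
col: 0 vs 7

buggy=0 correct=7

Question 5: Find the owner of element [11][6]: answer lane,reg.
25,3

c:6=>grp=6  r:11=>rB=1,tig=1,lo=1
L=6*4+1=25  i=1*2+1=3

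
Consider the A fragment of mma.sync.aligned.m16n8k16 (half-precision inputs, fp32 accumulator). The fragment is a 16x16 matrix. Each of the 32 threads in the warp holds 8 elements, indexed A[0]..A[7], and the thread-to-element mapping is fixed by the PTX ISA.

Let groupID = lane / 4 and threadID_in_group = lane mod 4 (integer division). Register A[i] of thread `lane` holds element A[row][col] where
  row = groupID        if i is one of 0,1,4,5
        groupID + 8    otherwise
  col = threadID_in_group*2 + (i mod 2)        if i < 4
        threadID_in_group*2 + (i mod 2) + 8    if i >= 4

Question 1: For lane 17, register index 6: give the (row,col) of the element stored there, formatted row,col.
lane 17->17/4=4, 17 mod 4=1
i=6  r:4+8->12  c:2·1+0+8->10

12,10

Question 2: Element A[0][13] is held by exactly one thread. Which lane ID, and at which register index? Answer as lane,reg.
2,5

r:0=>grp=0,rB=0  c:13=>cB=1,tig=2,lo=1
L=0*4+2=2  i=1*4+0*2+1=5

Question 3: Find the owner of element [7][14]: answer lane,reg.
r=7⇒gr=7,Rb=0  c=14⇒Cb=1,th=3,odd=0
L=7*4+3=31  i=1*4+0*2+0=4

31,4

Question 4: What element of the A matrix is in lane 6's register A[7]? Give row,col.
9,13

lane 6: gid=1 (6/4), tid=2 (6%4)
i=7: r=1+8=9, c=2*2+1+8=13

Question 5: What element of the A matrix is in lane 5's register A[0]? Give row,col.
1,2

L=5→G=5>>2=1, T=5&3=1
[0]→row 1+0=1  col 1·2+0+0=2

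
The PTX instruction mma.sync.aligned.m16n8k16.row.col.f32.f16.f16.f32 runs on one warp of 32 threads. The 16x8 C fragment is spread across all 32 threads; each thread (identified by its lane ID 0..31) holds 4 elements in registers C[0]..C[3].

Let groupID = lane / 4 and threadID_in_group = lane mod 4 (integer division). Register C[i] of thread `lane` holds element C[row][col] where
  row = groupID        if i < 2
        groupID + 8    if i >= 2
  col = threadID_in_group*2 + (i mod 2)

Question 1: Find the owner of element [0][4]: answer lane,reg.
2,0

r:0=>grp=0,rB=0  c:4=>tig=2,lo=0
L=0*4+2=2  i=0*2+0=0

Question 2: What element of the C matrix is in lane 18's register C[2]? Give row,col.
18: gid=4,tid=2
[2] (4+8,2*2+0) = (12,4)

12,4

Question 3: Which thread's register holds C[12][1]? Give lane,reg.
r=12→G=4,rhi=1  c=1→T=0,p=1
L=4*4+0=16  i=1*2+1=3

16,3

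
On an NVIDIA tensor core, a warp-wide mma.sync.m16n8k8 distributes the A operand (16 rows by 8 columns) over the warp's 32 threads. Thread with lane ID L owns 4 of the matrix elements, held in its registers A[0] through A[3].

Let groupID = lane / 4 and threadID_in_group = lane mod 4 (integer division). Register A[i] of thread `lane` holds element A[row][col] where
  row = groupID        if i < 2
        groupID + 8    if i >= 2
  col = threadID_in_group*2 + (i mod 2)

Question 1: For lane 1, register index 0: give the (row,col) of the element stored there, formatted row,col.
lane 1->1/4=0, 1 mod 4=1
i=0  r:0+0->0  c:2·1+0->2

0,2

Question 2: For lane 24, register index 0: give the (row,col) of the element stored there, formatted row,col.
6,0

L=24=>grp=24>>2=6, tig=24&3=0
[0]=>row 6+0=6  col 0·2+0=0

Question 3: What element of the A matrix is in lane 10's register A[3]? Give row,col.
lane 10->10/4=2, 10 mod 4=2
i=3  r:2+8->10  c:2·2+1->5

10,5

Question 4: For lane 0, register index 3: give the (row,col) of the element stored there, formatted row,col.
8,1

L=0→G=0>>2=0, T=0&3=0
[3]→row 0+8=8  col 0·2+1=1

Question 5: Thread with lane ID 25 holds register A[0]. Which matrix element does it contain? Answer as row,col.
lane 25: G=6 (25/4), T=1 (25%4)
i=0: r=6+0=6, c=1*2+0=2

6,2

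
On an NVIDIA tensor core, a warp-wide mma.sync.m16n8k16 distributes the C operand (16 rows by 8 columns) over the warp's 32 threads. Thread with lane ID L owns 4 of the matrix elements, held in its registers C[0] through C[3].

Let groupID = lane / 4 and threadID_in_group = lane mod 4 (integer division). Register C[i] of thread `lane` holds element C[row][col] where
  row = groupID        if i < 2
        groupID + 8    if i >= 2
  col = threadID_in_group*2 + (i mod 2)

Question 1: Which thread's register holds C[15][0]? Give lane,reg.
28,2

r=15→G=7,rhi=1  c=0→T=0,p=0
L=7*4+0=28  i=1*2+0=2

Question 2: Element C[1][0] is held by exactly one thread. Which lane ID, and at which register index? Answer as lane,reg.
r:1=>grp=1,rB=0  c:0=>tig=0,lo=0
L=1*4+0=4  i=0*2+0=0

4,0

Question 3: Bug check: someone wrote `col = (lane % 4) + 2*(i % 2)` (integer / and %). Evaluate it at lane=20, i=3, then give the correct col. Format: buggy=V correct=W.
buggy=2 correct=1

`(lane % 4) + 2*(i % 2)`[20,3]->2
lane 20: g=5 (20/4), t=0 (20%4)
i=3: r=5+8=13, c=0*2+1=1
col: 2 vs 1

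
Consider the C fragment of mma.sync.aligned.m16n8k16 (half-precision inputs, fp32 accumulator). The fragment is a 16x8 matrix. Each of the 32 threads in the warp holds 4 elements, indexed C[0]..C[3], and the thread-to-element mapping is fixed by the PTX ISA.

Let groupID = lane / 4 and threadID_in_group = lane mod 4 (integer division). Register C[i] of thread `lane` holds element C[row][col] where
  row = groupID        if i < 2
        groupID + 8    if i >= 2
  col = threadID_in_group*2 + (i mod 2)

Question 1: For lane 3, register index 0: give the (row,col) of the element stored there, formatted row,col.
0,6

3: gid=0,tid=3
[0] (0+0,3*2+0) = (0,6)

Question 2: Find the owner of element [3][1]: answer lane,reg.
12,1

r=3⇒gr=3,Rb=0  c=1⇒th=0,odd=1
L=3*4+0=12  i=0*2+1=1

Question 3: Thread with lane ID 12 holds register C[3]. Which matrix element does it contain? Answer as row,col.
11,1

12: grp=3,tig=0
[3] (3+8,0*2+1) = (11,1)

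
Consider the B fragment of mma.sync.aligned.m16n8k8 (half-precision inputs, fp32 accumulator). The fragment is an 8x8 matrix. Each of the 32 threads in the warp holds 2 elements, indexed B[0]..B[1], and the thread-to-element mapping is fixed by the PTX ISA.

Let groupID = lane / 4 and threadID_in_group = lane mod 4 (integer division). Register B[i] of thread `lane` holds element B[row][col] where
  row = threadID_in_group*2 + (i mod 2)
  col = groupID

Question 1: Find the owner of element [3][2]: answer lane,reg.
c:2=>grp=2  r:3=>tig=1,lo=1
L=2*4+1=9  i=1=1

9,1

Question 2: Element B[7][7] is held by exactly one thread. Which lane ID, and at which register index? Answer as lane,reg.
31,1

c=7⇒gr=7  r=7⇒th=3,odd=1
L=7*4+3=31  i=1=1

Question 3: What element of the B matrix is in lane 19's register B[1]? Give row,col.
lane 19: grp=4 (19/4), tig=3 (19%4)
i=1: r=3*2+1=7, c=grp=4

7,4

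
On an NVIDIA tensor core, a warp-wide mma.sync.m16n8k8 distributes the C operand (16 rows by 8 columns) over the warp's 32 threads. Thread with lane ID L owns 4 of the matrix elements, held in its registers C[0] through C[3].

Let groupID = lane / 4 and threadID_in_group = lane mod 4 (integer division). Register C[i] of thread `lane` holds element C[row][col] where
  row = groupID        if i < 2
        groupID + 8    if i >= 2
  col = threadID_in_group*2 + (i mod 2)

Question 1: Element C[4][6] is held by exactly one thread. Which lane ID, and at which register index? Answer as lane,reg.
19,0

r=4⇒gr=4,Rb=0  c=6⇒th=3,odd=0
L=4*4+3=19  i=0*2+0=0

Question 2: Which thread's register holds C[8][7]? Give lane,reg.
3,3

r=8→G=0,rhi=1  c=7→T=3,p=1
L=0*4+3=3  i=1*2+1=3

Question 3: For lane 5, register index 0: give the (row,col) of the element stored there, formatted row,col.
5: G=1,T=1
[0] (1+0,1*2+0) = (1,2)

1,2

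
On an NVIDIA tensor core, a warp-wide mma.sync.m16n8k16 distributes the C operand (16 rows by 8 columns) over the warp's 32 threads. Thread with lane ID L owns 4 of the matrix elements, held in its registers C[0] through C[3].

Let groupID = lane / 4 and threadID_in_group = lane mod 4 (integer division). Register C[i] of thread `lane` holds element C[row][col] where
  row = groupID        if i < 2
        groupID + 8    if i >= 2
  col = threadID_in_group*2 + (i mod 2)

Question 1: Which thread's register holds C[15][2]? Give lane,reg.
29,2

r=15⇒gr=7,Rb=1  c=2⇒th=1,odd=0
L=7*4+1=29  i=1*2+0=2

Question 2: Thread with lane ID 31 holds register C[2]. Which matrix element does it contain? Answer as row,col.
lane 31->31/4=7, 31 mod 4=3
i=2  r:7+8->15  c:2·3+0->6

15,6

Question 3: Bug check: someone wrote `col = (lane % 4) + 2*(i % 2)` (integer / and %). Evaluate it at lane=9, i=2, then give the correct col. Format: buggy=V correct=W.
`(lane % 4) + 2*(i % 2)`[9,2]⇒1
lane 9: gr=2 (9/4), th=1 (9%4)
i=2: r=2+8=10, c=1*2+0=2
col: 1 vs 2

buggy=1 correct=2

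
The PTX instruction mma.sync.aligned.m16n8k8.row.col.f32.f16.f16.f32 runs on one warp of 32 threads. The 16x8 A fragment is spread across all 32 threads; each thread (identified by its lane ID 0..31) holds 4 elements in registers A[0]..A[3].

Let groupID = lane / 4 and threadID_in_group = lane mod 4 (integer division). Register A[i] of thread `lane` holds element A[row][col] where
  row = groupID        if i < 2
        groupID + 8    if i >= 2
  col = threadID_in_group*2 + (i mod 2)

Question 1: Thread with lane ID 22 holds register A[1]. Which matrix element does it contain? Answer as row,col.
L=22→G=22>>2=5, T=22&3=2
[1]→row 5+0=5  col 2·2+1=5

5,5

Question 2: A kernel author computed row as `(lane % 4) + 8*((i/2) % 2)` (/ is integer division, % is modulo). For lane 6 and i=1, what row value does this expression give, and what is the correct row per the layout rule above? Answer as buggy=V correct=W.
`(lane % 4) + 8*((i/2) % 2)`[6,1]⇒2
6: gr=1,th=2
[1] (1+0,2*2+1) = (1,5)
row: 2 vs 1

buggy=2 correct=1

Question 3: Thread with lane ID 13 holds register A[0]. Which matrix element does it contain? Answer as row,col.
3,2

lane 13: g=3 (13/4), t=1 (13%4)
i=0: r=3+0=3, c=1*2+0=2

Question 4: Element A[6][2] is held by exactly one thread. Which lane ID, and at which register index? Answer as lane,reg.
25,0

r=6->g=6,rb=0  c=2->t=1,b0=0
L=6*4+1=25  i=0*2+0=0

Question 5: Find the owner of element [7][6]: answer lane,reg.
31,0

r:7=>grp=7,rB=0  c:6=>tig=3,lo=0
L=7*4+3=31  i=0*2+0=0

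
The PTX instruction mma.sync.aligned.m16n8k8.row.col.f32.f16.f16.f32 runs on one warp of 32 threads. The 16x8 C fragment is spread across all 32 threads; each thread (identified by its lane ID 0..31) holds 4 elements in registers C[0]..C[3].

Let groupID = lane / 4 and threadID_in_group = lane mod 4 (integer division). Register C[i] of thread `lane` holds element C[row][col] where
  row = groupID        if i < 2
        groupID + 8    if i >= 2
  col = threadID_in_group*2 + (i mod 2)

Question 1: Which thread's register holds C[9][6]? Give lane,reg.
r:9=>grp=1,rB=1  c:6=>tig=3,lo=0
L=1*4+3=7  i=1*2+0=2

7,2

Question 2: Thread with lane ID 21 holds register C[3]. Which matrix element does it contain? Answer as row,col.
lane 21: G=5 (21/4), T=1 (21%4)
i=3: r=5+8=13, c=1*2+1=3

13,3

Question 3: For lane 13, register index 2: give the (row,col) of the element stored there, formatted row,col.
11,2

L=13->gid=13>>2=3, tid=13&3=1
[2]->row 3+8=11  col 1·2+0=2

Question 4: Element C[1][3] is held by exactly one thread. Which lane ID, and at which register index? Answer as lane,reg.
5,1

r:1=>grp=1,rB=0  c:3=>tig=1,lo=1
L=1*4+1=5  i=0*2+1=1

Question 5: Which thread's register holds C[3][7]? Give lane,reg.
r:3=>grp=3,rB=0  c:7=>tig=3,lo=1
L=3*4+3=15  i=0*2+1=1

15,1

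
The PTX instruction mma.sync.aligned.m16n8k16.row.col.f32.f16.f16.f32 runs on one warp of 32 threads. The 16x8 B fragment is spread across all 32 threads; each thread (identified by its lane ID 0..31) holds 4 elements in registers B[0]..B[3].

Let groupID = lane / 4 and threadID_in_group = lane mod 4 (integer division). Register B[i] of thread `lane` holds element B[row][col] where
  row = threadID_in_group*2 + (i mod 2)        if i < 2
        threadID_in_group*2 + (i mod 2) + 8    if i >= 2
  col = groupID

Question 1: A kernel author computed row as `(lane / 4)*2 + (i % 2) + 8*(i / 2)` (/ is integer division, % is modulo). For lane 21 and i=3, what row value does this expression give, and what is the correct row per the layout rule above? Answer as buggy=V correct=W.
`(lane / 4)*2 + (i % 2) + 8*(i / 2)`[21,3]->19
21: gid=5,tid=1
[3] (1*2+1+8,5) = (11,5)
row: 19 vs 11

buggy=19 correct=11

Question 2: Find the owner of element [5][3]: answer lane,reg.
c:3=>grp=3  r:5=>rB=0,tig=2,lo=1
L=3*4+2=14  i=0*2+1=1

14,1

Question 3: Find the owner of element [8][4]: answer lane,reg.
16,2

c:4=>grp=4  r:8=>rB=1,tig=0,lo=0
L=4*4+0=16  i=1*2+0=2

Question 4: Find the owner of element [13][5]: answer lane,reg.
c=5→G=5  r=13→rhi=1,T=2,p=1
L=5*4+2=22  i=1*2+1=3

22,3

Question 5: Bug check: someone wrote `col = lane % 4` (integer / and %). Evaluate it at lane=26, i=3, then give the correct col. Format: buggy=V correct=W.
buggy=2 correct=6

`lane % 4`[26,3]=>2
L=26=>grp=26>>2=6, tig=26&3=2
[3]=>row 2·2+1+8=13  col grp=6
col: 2 vs 6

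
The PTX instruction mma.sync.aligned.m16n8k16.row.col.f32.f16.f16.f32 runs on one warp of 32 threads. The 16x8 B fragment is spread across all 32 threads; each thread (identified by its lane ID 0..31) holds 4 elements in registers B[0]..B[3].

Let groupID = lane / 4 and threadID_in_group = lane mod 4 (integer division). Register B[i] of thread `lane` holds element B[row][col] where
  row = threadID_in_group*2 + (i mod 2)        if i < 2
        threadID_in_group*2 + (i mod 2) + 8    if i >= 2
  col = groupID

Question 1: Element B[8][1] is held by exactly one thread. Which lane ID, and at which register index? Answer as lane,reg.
c:1=>grp=1  r:8=>rB=1,tig=0,lo=0
L=1*4+0=4  i=1*2+0=2

4,2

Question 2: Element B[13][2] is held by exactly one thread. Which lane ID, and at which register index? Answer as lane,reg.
c=2⇒gr=2  r=13⇒Rb=1,th=2,odd=1
L=2*4+2=10  i=1*2+1=3

10,3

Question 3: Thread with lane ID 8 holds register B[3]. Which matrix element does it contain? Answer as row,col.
9,2

lane 8⇒8/4=2, 8 mod 4=0
i=3  r:2·0+1+8⇒9  c:2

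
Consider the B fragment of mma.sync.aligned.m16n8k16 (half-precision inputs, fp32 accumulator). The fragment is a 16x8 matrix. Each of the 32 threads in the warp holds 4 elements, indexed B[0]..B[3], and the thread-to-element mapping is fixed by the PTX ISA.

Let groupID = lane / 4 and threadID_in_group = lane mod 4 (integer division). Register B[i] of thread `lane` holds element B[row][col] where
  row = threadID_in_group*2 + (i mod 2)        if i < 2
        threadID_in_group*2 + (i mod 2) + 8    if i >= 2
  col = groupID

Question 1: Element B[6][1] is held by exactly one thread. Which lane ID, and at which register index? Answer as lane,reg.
c:1=>grp=1  r:6=>rB=0,tig=3,lo=0
L=1*4+3=7  i=0*2+0=0

7,0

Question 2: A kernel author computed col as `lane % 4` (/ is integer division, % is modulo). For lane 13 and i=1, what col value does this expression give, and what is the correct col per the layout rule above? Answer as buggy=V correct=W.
`lane % 4`[13,1]->1
lane 13->13/4=3, 13 mod 4=1
i=1  r:2·1+1+0->3  c:3
col: 1 vs 3

buggy=1 correct=3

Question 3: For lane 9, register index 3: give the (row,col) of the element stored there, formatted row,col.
lane 9→9/4=2, 9 mod 4=1
i=3  r:2·1+1+8→11  c:2

11,2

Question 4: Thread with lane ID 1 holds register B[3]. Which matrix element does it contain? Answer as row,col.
11,0

L=1→G=1>>2=0, T=1&3=1
[3]→row 1·2+1+8=11  col G=0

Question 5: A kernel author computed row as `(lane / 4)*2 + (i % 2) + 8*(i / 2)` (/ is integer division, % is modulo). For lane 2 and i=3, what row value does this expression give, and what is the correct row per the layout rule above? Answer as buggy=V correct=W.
`(lane / 4)*2 + (i % 2) + 8*(i / 2)`[2,3]→9
2: G=0,T=2
[3] (2*2+1+8,0) = (13,0)
row: 9 vs 13

buggy=9 correct=13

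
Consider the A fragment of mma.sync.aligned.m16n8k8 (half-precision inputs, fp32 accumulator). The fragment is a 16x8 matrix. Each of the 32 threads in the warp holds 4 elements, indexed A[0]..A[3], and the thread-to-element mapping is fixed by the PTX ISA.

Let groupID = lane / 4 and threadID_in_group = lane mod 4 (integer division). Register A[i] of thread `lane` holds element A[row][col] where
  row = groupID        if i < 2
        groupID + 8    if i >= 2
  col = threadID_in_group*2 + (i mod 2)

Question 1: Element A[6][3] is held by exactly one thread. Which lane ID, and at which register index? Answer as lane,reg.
r: 6->gid=6,r8=0  c: 3->tid=1,i&1=1
L=6*4+1=25  i=0*2+1=1

25,1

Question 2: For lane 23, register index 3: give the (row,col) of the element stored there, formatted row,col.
13,7

23: gr=5,th=3
[3] (5+8,3*2+1) = (13,7)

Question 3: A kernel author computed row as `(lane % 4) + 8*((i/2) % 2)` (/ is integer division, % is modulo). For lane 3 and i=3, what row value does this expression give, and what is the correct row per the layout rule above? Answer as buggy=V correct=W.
buggy=11 correct=8

`(lane % 4) + 8*((i/2) % 2)`[3,3]⇒11
3: gr=0,th=3
[3] (0+8,3*2+1) = (8,7)
row: 11 vs 8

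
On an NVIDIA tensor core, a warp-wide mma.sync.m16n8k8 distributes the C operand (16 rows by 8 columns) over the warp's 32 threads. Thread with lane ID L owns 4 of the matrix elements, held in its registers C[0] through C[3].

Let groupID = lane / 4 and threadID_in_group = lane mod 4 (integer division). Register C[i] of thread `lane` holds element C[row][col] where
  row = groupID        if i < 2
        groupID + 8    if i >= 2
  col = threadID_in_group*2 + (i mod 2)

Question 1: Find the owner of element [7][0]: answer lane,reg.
28,0

r: 7->gid=7,r8=0  c: 0->tid=0,i&1=0
L=7*4+0=28  i=0*2+0=0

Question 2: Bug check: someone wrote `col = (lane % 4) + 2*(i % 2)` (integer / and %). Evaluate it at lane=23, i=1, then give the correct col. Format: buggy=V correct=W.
`(lane % 4) + 2*(i % 2)`[23,1]⇒5
23: gr=5,th=3
[1] (5+0,3*2+1) = (5,7)
col: 5 vs 7

buggy=5 correct=7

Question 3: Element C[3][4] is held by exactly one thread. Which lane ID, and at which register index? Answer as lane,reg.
14,0

r:3=>grp=3,rB=0  c:4=>tig=2,lo=0
L=3*4+2=14  i=0*2+0=0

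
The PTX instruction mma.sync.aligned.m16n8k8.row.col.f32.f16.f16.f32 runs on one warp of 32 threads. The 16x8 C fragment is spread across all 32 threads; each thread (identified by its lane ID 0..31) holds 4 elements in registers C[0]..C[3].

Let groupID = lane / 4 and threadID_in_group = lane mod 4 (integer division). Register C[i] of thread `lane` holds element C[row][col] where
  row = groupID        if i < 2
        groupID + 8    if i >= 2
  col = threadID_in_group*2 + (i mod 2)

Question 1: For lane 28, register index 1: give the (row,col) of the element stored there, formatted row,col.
7,1

lane 28: G=7 (28/4), T=0 (28%4)
i=1: r=7+0=7, c=0*2+1=1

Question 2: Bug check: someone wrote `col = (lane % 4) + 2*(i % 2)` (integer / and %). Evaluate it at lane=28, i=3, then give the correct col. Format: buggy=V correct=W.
`(lane % 4) + 2*(i % 2)`[28,3]->2
28: gid=7,tid=0
[3] (7+8,0*2+1) = (15,1)
col: 2 vs 1

buggy=2 correct=1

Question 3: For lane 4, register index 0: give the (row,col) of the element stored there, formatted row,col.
1,0

lane 4→4/4=1, 4 mod 4=0
i=0  r:1+0→1  c:2·0+0→0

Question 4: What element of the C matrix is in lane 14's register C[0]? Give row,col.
3,4

lane 14: G=3 (14/4), T=2 (14%4)
i=0: r=3+0=3, c=2*2+0=4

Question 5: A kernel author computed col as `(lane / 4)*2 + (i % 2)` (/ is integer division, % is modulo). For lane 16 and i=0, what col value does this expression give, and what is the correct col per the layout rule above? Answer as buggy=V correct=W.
buggy=8 correct=0

`(lane / 4)*2 + (i % 2)`[16,0]->8
16: g=4,t=0
[0] (4+0,0*2+0) = (4,0)
col: 8 vs 0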